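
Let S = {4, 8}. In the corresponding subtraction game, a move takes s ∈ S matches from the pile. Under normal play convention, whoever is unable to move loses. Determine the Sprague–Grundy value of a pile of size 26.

0

G(0) = 0
G(1) = mex{} = 0
G(2) = mex{} = 0
G(3) = mex{} = 0
G(4) = mex{0} = 1
G(5) = mex{0} = 1
G(6) = mex{0} = 1
G(7) = mex{0} = 1
G(8) = mex{1,0} = 2
G(9) = mex{1,0} = 2
G(10) = mex{1,0} = 2
G(11) = mex{1,0} = 2
G(12) = mex{2,1} = 0
G(13) = mex{2,1} = 0
G(14) = mex{2,1} = 0
G(15) = mex{2,1} = 0
G(16) = mex{0,2} = 1
G(17) = mex{0,2} = 1
G(18) = mex{0,2} = 1
G(19) = mex{0,2} = 1
G(20) = mex{1,0} = 2
G(21) = mex{1,0} = 2
G(22) = mex{1,0} = 2
G(23) = mex{1,0} = 2
G(24) = mex{2,1} = 0
G(25) = mex{2,1} = 0
G(26) = mex{2,1} = 0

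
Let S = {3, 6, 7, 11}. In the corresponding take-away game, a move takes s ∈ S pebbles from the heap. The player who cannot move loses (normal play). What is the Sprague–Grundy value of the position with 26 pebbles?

1

G(0) = 0
G(1) = mex{} = 0
G(2) = mex{} = 0
G(3) = mex{0} = 1
G(4) = mex{0} = 1
G(5) = mex{0} = 1
G(6) = mex{1,0} = 2
G(7) = mex{1,0,0} = 2
G(8) = mex{1,0,0} = 2
G(9) = mex{2,1,0} = 3
G(10) = mex{2,1,1} = 0
G(11) = mex{2,1,1,0} = 3
G(12) = mex{3,2,1,0} = 4
G(13) = mex{0,2,2,0} = 1
G(14) = mex{3,2,2,1} = 0
G(15) = mex{4,3,2,1} = 0
G(16) = mex{1,0,3,1} = 2
G(17) = mex{0,3,0,2} = 1
G(18) = mex{0,4,3,2} = 1
G(19) = mex{2,1,4,2} = 0
G(20) = mex{1,0,1,3} = 2
G(21) = mex{1,0,0,0} = 2
G(22) = mex{0,2,0,3} = 1
G(23) = mex{2,1,2,4} = 0
G(24) = mex{2,1,1,1} = 0
G(25) = mex{1,0,1,0} = 2
G(26) = mex{0,2,0,0} = 1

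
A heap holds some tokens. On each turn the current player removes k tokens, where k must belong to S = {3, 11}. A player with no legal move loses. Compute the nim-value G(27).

n :  0  1  2  3  4  5  6  7  8  9 10 11 12 13 14 15 16 17 18 19 20 21 22 23 24 25 26 27
G :  0  0  0  1  1  1  0  0  0  1  1  1  2  2  0  0  0  1  1  1  0  0  0  1  1  1  2  2

2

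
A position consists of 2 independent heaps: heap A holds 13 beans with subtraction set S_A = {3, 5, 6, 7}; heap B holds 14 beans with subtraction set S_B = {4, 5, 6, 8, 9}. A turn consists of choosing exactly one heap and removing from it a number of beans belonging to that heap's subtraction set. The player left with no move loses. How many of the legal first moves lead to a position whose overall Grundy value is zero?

3

Heap A, S = {3, 5, 6, 7}:
n :  0  1  2  3  4  5  6  7  8  9 10 11 12 13
G :  0  0  0  1  1  1  2  2  2  3  0  0  0  1
G_A(13) = 1.
Heap B, S = {4, 5, 6, 8, 9}:
G(0) = 0
G(1) = mex{} = 0
G(2) = mex{} = 0
G(3) = mex{} = 0
G(4) = mex{0} = 1
G(5) = mex{0,0} = 1
G(6) = mex{0,0,0} = 1
G(7) = mex{0,0,0} = 1
G(8) = mex{1,0,0,0} = 2
G(9) = mex{1,1,0,0,0} = 2
G(10) = mex{1,1,1,0,0} = 2
G(11) = mex{1,1,1,0,0} = 2
G(12) = mex{2,1,1,1,0} = 3
G(13) = mex{2,2,1,1,1} = 0
G(14) = mex{2,2,2,1,1} = 0
G_B(14) = 0.
Combined Grundy value = 1 ⊕ 0 = 1.
A winning move leaves total XOR = 0, i.e. changes one component's Grundy value g to g ⊕ X where X is the current total.
Heap A: need g' = 1⊕1 = 0. Options: 13−3→G=0, 13−5→G=2, 13−6→G=2, 13−7→G=2. Hits: 1.
Heap B: need g' = 0⊕1 = 1. Options: 14−4→G=2, 14−5→G=2, 14−6→G=2, 14−8→G=1, 14−9→G=1. Hits: 2.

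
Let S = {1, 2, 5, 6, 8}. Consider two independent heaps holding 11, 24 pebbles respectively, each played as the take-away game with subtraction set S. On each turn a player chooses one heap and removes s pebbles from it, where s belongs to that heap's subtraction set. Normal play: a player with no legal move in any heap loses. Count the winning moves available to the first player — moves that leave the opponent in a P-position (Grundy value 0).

4

All heaps use S = {1, 2, 5, 6, 8}:
G(0) = 0
G(1) = mex{0} = 1
G(2) = mex{1,0} = 2
G(3) = mex{2,1} = 0
G(4) = mex{0,2} = 1
G(5) = mex{1,0,0} = 2
G(6) = mex{2,1,1,0} = 3
G(7) = mex{3,2,2,1} = 0
G(8) = mex{0,3,0,2,0} = 1
G(9) = mex{1,0,1,0,1} = 2
G(10) = mex{2,1,2,1,2} = 0
G(11) = mex{0,2,3,2,0} = 1
G(12) = mex{1,0,0,3,1} = 2
G(13) = mex{2,1,1,0,2} = 3
G(14) = mex{3,2,2,1,3} = 0
G(15) = mex{0,3,0,2,0} = 1
G(16) = mex{1,0,1,0,1} = 2
G(17) = mex{2,1,2,1,2} = 0
G(18) = mex{0,2,3,2,0} = 1
G(19) = mex{1,0,0,3,1} = 2
G(20) = mex{2,1,1,0,2} = 3
G(21) = mex{3,2,2,1,3} = 0
G(22) = mex{0,3,0,2,0} = 1
G(23) = mex{1,0,1,0,1} = 2
G(24) = mex{2,1,2,1,2} = 0
Heap A: G(11) = 1.
Heap B: G(24) = 0.
Combined Grundy value = 1 ⊕ 0 = 1.
A winning move leaves total XOR = 0, i.e. changes one component's Grundy value g to g ⊕ X where X is the current total.
Heap A: need g' = 1⊕1 = 0. Options: 11−1→G=0, 11−2→G=2, 11−5→G=3, 11−6→G=2, 11−8→G=0. Hits: 2.
Heap B: need g' = 0⊕1 = 1. Options: 24−1→G=2, 24−2→G=1, 24−5→G=2, 24−6→G=1, 24−8→G=2. Hits: 2.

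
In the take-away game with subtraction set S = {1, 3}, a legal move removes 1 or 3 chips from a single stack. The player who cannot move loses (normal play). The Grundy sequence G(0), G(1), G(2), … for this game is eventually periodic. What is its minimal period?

n :  0  1  2  3  4  5  6  7  8  9 10 11 12 13 14
G :  0  1  0  1  0  1  0  1  0  1  0  1  0  1  0
G(n+2) = G(n) holds for n = 0,…,2 (a full window of length max(S) = 3), so the sequence is purely periodic with period 2.

2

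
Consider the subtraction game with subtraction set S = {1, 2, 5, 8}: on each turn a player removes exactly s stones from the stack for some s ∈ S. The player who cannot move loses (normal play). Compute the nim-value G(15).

n :  0  1  2  3  4  5  6  7  8  9 10 11 12 13 14 15
G :  0  1  2  0  1  2  0  1  2  0  1  2  0  1  2  0

0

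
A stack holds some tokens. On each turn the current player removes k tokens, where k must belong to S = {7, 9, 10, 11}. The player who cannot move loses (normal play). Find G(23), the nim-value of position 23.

G(0) = 0
G(1) = mex{} = 0
G(2) = mex{} = 0
G(3) = mex{} = 0
G(4) = mex{} = 0
G(5) = mex{} = 0
G(6) = mex{} = 0
G(7) = mex{0} = 1
G(8) = mex{0} = 1
G(9) = mex{0,0} = 1
G(10) = mex{0,0,0} = 1
G(11) = mex{0,0,0,0} = 1
G(12) = mex{0,0,0,0} = 1
G(13) = mex{0,0,0,0} = 1
G(14) = mex{1,0,0,0} = 2
G(15) = mex{1,0,0,0} = 2
G(16) = mex{1,1,0,0} = 2
G(17) = mex{1,1,1,0} = 2
G(18) = mex{1,1,1,1} = 0
G(19) = mex{1,1,1,1} = 0
G(20) = mex{1,1,1,1} = 0
G(21) = mex{2,1,1,1} = 0
G(22) = mex{2,1,1,1} = 0
G(23) = mex{2,2,1,1} = 0

0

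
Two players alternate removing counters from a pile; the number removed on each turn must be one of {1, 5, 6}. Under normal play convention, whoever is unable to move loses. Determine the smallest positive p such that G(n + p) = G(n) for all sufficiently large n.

11

n :  0  1  2  3  4  5  6  7  8  9 10 11 12 13 14 15 16 17 18 19 20 21 22 23
G :  0  1  0  1  0  1  2  3  2  3  2  0  1  0  1  0  1  2  3  2  3  2  0  1
G(n+11) = G(n) holds for n = 0,…,5 (a full window of length max(S) = 6), so the sequence is purely periodic with period 11.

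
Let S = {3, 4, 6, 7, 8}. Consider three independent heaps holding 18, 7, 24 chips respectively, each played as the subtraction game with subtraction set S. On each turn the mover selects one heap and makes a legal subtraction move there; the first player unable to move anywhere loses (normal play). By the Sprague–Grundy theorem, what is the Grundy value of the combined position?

0

All heaps use S = {3, 4, 6, 7, 8}:
n :  0  1  2  3  4  5  6  7  8  9 10 11 12 13 14 15 16 17 18 19 20 21 22 23 24
G :  0  0  0  1  1  1  2  2  2  3  3  0  0  0  1  1  1  2  2  2  3  3  0  0  0
Heap A: G(18) = 2.
Heap B: G(7) = 2.
Heap C: G(24) = 0.
Combined Grundy value = 2 ⊕ 2 ⊕ 0 = 0.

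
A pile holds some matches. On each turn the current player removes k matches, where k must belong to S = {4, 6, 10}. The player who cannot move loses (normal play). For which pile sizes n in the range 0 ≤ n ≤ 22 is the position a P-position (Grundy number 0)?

0, 1, 2, 3, 14, 15, 16, 17

G(0) = 0
G(1) = mex{} = 0
G(2) = mex{} = 0
G(3) = mex{} = 0
G(4) = mex{0} = 1
G(5) = mex{0} = 1
G(6) = mex{0,0} = 1
G(7) = mex{0,0} = 1
G(8) = mex{1,0} = 2
G(9) = mex{1,0} = 2
G(10) = mex{1,1,0} = 2
G(11) = mex{1,1,0} = 2
G(12) = mex{2,1,0} = 3
G(13) = mex{2,1,0} = 3
G(14) = mex{2,2,1} = 0
G(15) = mex{2,2,1} = 0
G(16) = mex{3,2,1} = 0
G(17) = mex{3,2,1} = 0
G(18) = mex{0,3,2} = 1
G(19) = mex{0,3,2} = 1
G(20) = mex{0,0,2} = 1
G(21) = mex{0,0,2} = 1
G(22) = mex{1,0,3} = 2
P-positions are exactly the n with G(n) = 0.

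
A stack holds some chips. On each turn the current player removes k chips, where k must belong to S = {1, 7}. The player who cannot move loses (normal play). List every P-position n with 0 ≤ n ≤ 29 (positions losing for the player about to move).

G(0) = 0
G(1) = mex{0} = 1
G(2) = mex{1} = 0
G(3) = mex{0} = 1
G(4) = mex{1} = 0
G(5) = mex{0} = 1
G(6) = mex{1} = 0
G(7) = mex{0,0} = 1
G(8) = mex{1,1} = 0
G(9) = mex{0,0} = 1
G(10) = mex{1,1} = 0
G(11) = mex{0,0} = 1
G(12) = mex{1,1} = 0
G(13) = mex{0,0} = 1
G(14) = mex{1,1} = 0
G(15) = mex{0,0} = 1
G(16) = mex{1,1} = 0
G(17) = mex{0,0} = 1
G(18) = mex{1,1} = 0
G(19) = mex{0,0} = 1
G(20) = mex{1,1} = 0
G(21) = mex{0,0} = 1
G(22) = mex{1,1} = 0
G(23) = mex{0,0} = 1
G(24) = mex{1,1} = 0
G(25) = mex{0,0} = 1
G(26) = mex{1,1} = 0
G(27) = mex{0,0} = 1
G(28) = mex{1,1} = 0
G(29) = mex{0,0} = 1
P-positions are exactly the n with G(n) = 0.

0, 2, 4, 6, 8, 10, 12, 14, 16, 18, 20, 22, 24, 26, 28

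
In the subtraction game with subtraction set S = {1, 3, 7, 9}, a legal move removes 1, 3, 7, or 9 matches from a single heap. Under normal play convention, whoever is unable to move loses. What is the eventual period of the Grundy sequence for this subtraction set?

G(0) = 0
G(1) = mex{0} = 1
G(2) = mex{1} = 0
G(3) = mex{0,0} = 1
G(4) = mex{1,1} = 0
G(5) = mex{0,0} = 1
G(6) = mex{1,1} = 0
G(7) = mex{0,0,0} = 1
G(8) = mex{1,1,1} = 0
G(9) = mex{0,0,0,0} = 1
G(10) = mex{1,1,1,1} = 0
G(11) = mex{0,0,0,0} = 1
G(12) = mex{1,1,1,1} = 0
G(13) = mex{0,0,0,0} = 1
G(14) = mex{1,1,1,1} = 0
G(n+2) = G(n) holds for n = 0,…,8 (a full window of length max(S) = 9), so the sequence is purely periodic with period 2.

2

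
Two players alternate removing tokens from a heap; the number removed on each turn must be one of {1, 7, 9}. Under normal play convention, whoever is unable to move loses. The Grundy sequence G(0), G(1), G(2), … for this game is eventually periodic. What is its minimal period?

G(0) = 0
G(1) = mex{0} = 1
G(2) = mex{1} = 0
G(3) = mex{0} = 1
G(4) = mex{1} = 0
G(5) = mex{0} = 1
G(6) = mex{1} = 0
G(7) = mex{0,0} = 1
G(8) = mex{1,1} = 0
G(9) = mex{0,0,0} = 1
G(10) = mex{1,1,1} = 0
G(11) = mex{0,0,0} = 1
G(12) = mex{1,1,1} = 0
G(13) = mex{0,0,0} = 1
G(14) = mex{1,1,1} = 0
G(n+2) = G(n) holds for n = 0,…,8 (a full window of length max(S) = 9), so the sequence is purely periodic with period 2.

2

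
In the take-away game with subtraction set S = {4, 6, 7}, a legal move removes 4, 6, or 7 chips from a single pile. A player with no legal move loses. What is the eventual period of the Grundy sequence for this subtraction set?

11

n :  0  1  2  3  4  5  6  7  8  9 10 11 12 13 14 15 16 17 18 19 20 21 22 23
G :  0  0  0  0  1  1  1  1  2  2  2  0  0  0  0  1  1  1  1  2  2  2  0  0
G(n+11) = G(n) holds for n = 0,…,6 (a full window of length max(S) = 7), so the sequence is purely periodic with period 11.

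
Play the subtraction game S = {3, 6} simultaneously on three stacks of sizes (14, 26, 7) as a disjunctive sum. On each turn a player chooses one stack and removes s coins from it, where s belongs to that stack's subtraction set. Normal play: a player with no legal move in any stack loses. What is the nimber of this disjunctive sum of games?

All stacks use S = {3, 6}:
G(0) = 0
G(1) = mex{} = 0
G(2) = mex{} = 0
G(3) = mex{0} = 1
G(4) = mex{0} = 1
G(5) = mex{0} = 1
G(6) = mex{1,0} = 2
G(7) = mex{1,0} = 2
G(8) = mex{1,0} = 2
G(9) = mex{2,1} = 0
G(10) = mex{2,1} = 0
G(11) = mex{2,1} = 0
G(12) = mex{0,2} = 1
G(13) = mex{0,2} = 1
G(14) = mex{0,2} = 1
G(15) = mex{1,0} = 2
G(16) = mex{1,0} = 2
G(17) = mex{1,0} = 2
G(18) = mex{2,1} = 0
G(19) = mex{2,1} = 0
G(20) = mex{2,1} = 0
G(21) = mex{0,2} = 1
G(22) = mex{0,2} = 1
G(23) = mex{0,2} = 1
G(24) = mex{1,0} = 2
G(25) = mex{1,0} = 2
G(26) = mex{1,0} = 2
Stack A: G(14) = 1.
Stack B: G(26) = 2.
Stack C: G(7) = 2.
Combined Grundy value = 1 ⊕ 2 ⊕ 2 = 1.

1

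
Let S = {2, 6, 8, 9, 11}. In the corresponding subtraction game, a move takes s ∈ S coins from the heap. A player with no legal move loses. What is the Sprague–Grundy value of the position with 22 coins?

n :  0  1  2  3  4  5  6  7  8  9 10 11 12 13 14 15 16 17 18 19 20 21 22
G :  0  0  1  1  0  0  1  1  2  2  3  3  2  2  3  3  4  0  0  1  1  0  0

0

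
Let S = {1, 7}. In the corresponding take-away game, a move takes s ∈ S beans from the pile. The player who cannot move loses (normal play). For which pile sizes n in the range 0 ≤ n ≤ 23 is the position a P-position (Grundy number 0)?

n :  0  1  2  3  4  5  6  7  8  9 10 11 12 13 14 15 16 17 18 19 20 21 22 23
G :  0  1  0  1  0  1  0  1  0  1  0  1  0  1  0  1  0  1  0  1  0  1  0  1
P-positions are exactly the n with G(n) = 0.

0, 2, 4, 6, 8, 10, 12, 14, 16, 18, 20, 22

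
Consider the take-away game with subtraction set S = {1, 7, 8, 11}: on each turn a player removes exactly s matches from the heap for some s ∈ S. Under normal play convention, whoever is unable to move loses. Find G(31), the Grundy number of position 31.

3

n :  0  1  2  3  4  5  6  7  8  9 10 11 12 13 14 15 16 17 18 19 20 21 22 23 24 25 26 27 28 29 30 31
G :  0  1  0  1  0  1  0  1  2  3  2  3  2  3  2  3  0  1  0  1  0  1  0  1  2  3  2  3  2  3  2  3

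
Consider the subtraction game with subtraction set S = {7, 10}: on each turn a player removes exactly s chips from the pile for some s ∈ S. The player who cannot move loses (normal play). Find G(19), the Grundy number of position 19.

0

G(0) = 0
G(1) = mex{} = 0
G(2) = mex{} = 0
G(3) = mex{} = 0
G(4) = mex{} = 0
G(5) = mex{} = 0
G(6) = mex{} = 0
G(7) = mex{0} = 1
G(8) = mex{0} = 1
G(9) = mex{0} = 1
G(10) = mex{0,0} = 1
G(11) = mex{0,0} = 1
G(12) = mex{0,0} = 1
G(13) = mex{0,0} = 1
G(14) = mex{1,0} = 2
G(15) = mex{1,0} = 2
G(16) = mex{1,0} = 2
G(17) = mex{1,1} = 0
G(18) = mex{1,1} = 0
G(19) = mex{1,1} = 0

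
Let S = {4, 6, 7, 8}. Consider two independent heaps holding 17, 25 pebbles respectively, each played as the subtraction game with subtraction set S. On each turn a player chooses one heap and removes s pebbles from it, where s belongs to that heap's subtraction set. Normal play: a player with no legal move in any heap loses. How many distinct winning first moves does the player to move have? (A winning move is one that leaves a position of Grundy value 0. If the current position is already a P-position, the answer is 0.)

4

All heaps use S = {4, 6, 7, 8}:
n :  0  1  2  3  4  5  6  7  8  9 10 11 12 13 14 15 16 17 18 19 20 21 22 23 24 25
G :  0  0  0  0  1  1  1  1  2  2  2  2  0  0  0  0  1  1  1  1  2  2  2  2  0  0
Heap A: G(17) = 1.
Heap B: G(25) = 0.
Combined Grundy value = 1 ⊕ 0 = 1.
A winning move leaves total XOR = 0, i.e. changes one component's Grundy value g to g ⊕ X where X is the current total.
Heap A: need g' = 1⊕1 = 0. Options: 17−4→G=0, 17−6→G=2, 17−7→G=2, 17−8→G=2. Hits: 1.
Heap B: need g' = 0⊕1 = 1. Options: 25−4→G=2, 25−6→G=1, 25−7→G=1, 25−8→G=1. Hits: 3.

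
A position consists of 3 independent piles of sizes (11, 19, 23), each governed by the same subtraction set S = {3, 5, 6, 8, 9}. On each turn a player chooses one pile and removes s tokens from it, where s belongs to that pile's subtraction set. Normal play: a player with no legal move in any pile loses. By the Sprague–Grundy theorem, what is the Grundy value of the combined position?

All piles use S = {3, 5, 6, 8, 9}:
n :  0  1  2  3  4  5  6  7  8  9 10 11 12 13 14 15 16 17 18 19 20 21 22 23
G :  0  0  0  1  1  1  2  2  2  3  3  3  0  0  0  1  1  1  2  2  2  3  3  3
Pile A: G(11) = 3.
Pile B: G(19) = 2.
Pile C: G(23) = 3.
Combined Grundy value = 3 ⊕ 2 ⊕ 3 = 2.

2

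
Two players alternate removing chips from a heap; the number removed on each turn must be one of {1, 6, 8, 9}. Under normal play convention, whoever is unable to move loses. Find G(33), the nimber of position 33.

2

n :  0  1  2  3  4  5  6  7  8  9 10 11 12 13 14 15 16 17 18 19 20 21 22 23 24 25 26 27 28 29 30 31 32 33
G :  0  1  0  1  0  1  2  0  1  2  3  2  3  2  0  1  2  0  1  0  1  0  1  2  0  1  2  3  2  3  2  0  1  2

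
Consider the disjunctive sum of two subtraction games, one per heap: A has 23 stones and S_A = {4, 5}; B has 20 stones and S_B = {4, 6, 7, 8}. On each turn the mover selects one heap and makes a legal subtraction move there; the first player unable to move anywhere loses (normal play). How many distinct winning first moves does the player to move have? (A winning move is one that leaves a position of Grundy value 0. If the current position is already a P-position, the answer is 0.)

1

Heap A, S = {4, 5}:
G(0) = 0
G(1) = mex{} = 0
G(2) = mex{} = 0
G(3) = mex{} = 0
G(4) = mex{0} = 1
G(5) = mex{0,0} = 1
G(6) = mex{0,0} = 1
G(7) = mex{0,0} = 1
G(8) = mex{1,0} = 2
G(9) = mex{1,1} = 0
G(10) = mex{1,1} = 0
G(11) = mex{1,1} = 0
G(12) = mex{2,1} = 0
G(13) = mex{0,2} = 1
G(14) = mex{0,0} = 1
G(15) = mex{0,0} = 1
G(16) = mex{0,0} = 1
G(17) = mex{1,0} = 2
G(18) = mex{1,1} = 0
G(19) = mex{1,1} = 0
G(20) = mex{1,1} = 0
G(21) = mex{2,1} = 0
G(22) = mex{0,2} = 1
G(23) = mex{0,0} = 1
G_A(23) = 1.
Heap B, S = {4, 6, 7, 8}:
n :  0  1  2  3  4  5  6  7  8  9 10 11 12 13 14 15 16 17 18 19 20
G :  0  0  0  0  1  1  1  1  2  2  2  2  0  0  0  0  1  1  1  1  2
G_B(20) = 2.
Combined Grundy value = 1 ⊕ 2 = 3.
A winning move leaves total XOR = 0, i.e. changes one component's Grundy value g to g ⊕ X where X is the current total.
Heap A: need g' = 1⊕3 = 2. Options: 23−4→G=0, 23−5→G=0. Hits: 0.
Heap B: need g' = 2⊕3 = 1. Options: 20−4→G=1, 20−6→G=0, 20−7→G=0, 20−8→G=0. Hits: 1.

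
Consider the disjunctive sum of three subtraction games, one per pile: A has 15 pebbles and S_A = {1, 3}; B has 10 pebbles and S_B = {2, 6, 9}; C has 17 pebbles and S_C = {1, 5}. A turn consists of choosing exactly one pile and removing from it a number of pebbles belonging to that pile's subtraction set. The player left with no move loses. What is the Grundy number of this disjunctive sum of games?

1

Pile A, S = {1, 3}:
n :  0  1  2  3  4  5  6  7  8  9 10 11 12 13 14 15
G :  0  1  0  1  0  1  0  1  0  1  0  1  0  1  0  1
G_A(15) = 1.
Pile B, S = {2, 6, 9}:
G(0) = 0
G(1) = mex{} = 0
G(2) = mex{0} = 1
G(3) = mex{0} = 1
G(4) = mex{1} = 0
G(5) = mex{1} = 0
G(6) = mex{0,0} = 1
G(7) = mex{0,0} = 1
G(8) = mex{1,1} = 0
G(9) = mex{1,1,0} = 2
G(10) = mex{0,0,0} = 1
G_B(10) = 1.
Pile C, S = {1, 5}:
G(0) = 0
G(1) = mex{0} = 1
G(2) = mex{1} = 0
G(3) = mex{0} = 1
G(4) = mex{1} = 0
G(5) = mex{0,0} = 1
G(6) = mex{1,1} = 0
G(7) = mex{0,0} = 1
G(8) = mex{1,1} = 0
G(9) = mex{0,0} = 1
G(10) = mex{1,1} = 0
G(11) = mex{0,0} = 1
G(12) = mex{1,1} = 0
G(13) = mex{0,0} = 1
G(14) = mex{1,1} = 0
G(15) = mex{0,0} = 1
G(16) = mex{1,1} = 0
G(17) = mex{0,0} = 1
G_C(17) = 1.
Combined Grundy value = 1 ⊕ 1 ⊕ 1 = 1.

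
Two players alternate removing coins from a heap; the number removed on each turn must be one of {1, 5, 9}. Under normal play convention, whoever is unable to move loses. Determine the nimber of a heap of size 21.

1

n :  0  1  2  3  4  5  6  7  8  9 10 11 12 13 14 15 16 17 18 19 20 21
G :  0  1  0  1  0  1  0  1  0  1  0  1  0  1  0  1  0  1  0  1  0  1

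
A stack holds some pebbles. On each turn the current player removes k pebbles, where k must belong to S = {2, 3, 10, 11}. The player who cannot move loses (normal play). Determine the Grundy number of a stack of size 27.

G(0) = 0
G(1) = mex{} = 0
G(2) = mex{0} = 1
G(3) = mex{0,0} = 1
G(4) = mex{1,0} = 2
G(5) = mex{1,1} = 0
G(6) = mex{2,1} = 0
G(7) = mex{0,2} = 1
G(8) = mex{0,0} = 1
G(9) = mex{1,0} = 2
G(10) = mex{1,1,0} = 2
G(11) = mex{2,1,0,0} = 3
G(12) = mex{2,2,1,0} = 3
G(13) = mex{3,2,1,1} = 0
G(14) = mex{3,3,2,1} = 0
G(15) = mex{0,3,0,2} = 1
G(16) = mex{0,0,0,0} = 1
G(17) = mex{1,0,1,0} = 2
G(18) = mex{1,1,1,1} = 0
G(19) = mex{2,1,2,1} = 0
G(20) = mex{0,2,2,2} = 1
G(21) = mex{0,0,3,2} = 1
G(22) = mex{1,0,3,3} = 2
G(23) = mex{1,1,0,3} = 2
G(24) = mex{2,1,0,0} = 3
G(25) = mex{2,2,1,0} = 3
G(26) = mex{3,2,1,1} = 0
G(27) = mex{3,3,2,1} = 0

0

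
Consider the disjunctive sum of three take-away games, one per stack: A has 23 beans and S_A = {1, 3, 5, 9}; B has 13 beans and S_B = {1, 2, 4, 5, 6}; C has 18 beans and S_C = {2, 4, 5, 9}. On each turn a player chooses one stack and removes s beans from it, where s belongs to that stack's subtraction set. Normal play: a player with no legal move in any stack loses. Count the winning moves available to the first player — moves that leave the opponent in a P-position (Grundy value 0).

Stack A, S = {1, 3, 5, 9}:
G(0) = 0
G(1) = mex{0} = 1
G(2) = mex{1} = 0
G(3) = mex{0,0} = 1
G(4) = mex{1,1} = 0
G(5) = mex{0,0,0} = 1
G(6) = mex{1,1,1} = 0
G(7) = mex{0,0,0} = 1
G(8) = mex{1,1,1} = 0
G(9) = mex{0,0,0,0} = 1
G(10) = mex{1,1,1,1} = 0
G(11) = mex{0,0,0,0} = 1
G(12) = mex{1,1,1,1} = 0
G(13) = mex{0,0,0,0} = 1
G(14) = mex{1,1,1,1} = 0
G(15) = mex{0,0,0,0} = 1
G(16) = mex{1,1,1,1} = 0
G(17) = mex{0,0,0,0} = 1
G(18) = mex{1,1,1,1} = 0
G(19) = mex{0,0,0,0} = 1
G(20) = mex{1,1,1,1} = 0
G(21) = mex{0,0,0,0} = 1
G(22) = mex{1,1,1,1} = 0
G(23) = mex{0,0,0,0} = 1
G_A(23) = 1.
Stack B, S = {1, 2, 4, 5, 6}:
n :  0  1  2  3  4  5  6  7  8  9 10 11 12 13
G :  0  1  2  0  1  2  3  4  5  3  0  1  2  0
G_B(13) = 0.
Stack C, S = {2, 4, 5, 9}:
n :  0  1  2  3  4  5  6  7  8  9 10 11 12 13 14 15 16 17 18
G :  0  0  1  1  2  2  3  0  0  1  1  2  2  3  0  0  1  1  2
G_C(18) = 2.
Combined Grundy value = 1 ⊕ 0 ⊕ 2 = 3.
A winning move leaves total XOR = 0, i.e. changes one component's Grundy value g to g ⊕ X where X is the current total.
Stack A: need g' = 1⊕3 = 2. Options: 23−1→G=0, 23−3→G=0, 23−5→G=0, 23−9→G=0. Hits: 0.
Stack B: need g' = 0⊕3 = 3. Options: 13−1→G=2, 13−2→G=1, 13−4→G=3, 13−5→G=5, 13−6→G=4. Hits: 1.
Stack C: need g' = 2⊕3 = 1. Options: 18−2→G=1, 18−4→G=0, 18−5→G=3, 18−9→G=1. Hits: 2.

3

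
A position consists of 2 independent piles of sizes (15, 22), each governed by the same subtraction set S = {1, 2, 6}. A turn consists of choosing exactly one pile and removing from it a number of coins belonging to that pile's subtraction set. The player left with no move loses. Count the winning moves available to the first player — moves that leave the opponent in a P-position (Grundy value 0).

All piles use S = {1, 2, 6}:
n :  0  1  2  3  4  5  6  7  8  9 10 11 12 13 14 15 16 17 18 19 20 21 22
G :  0  1  2  0  1  2  3  0  1  2  0  1  2  3  0  1  2  0  1  2  3  0  1
Pile A: G(15) = 1.
Pile B: G(22) = 1.
Combined Grundy value = 1 ⊕ 1 = 0.
A winning move leaves total XOR = 0, i.e. changes one component's Grundy value g to g ⊕ X where X is the current total.
Pile A: target g' = 1⊕0 = 1, but every legal move changes the Grundy value (mex property), so 0 moves.
Pile B: target g' = 1⊕0 = 1, but every legal move changes the Grundy value (mex property), so 0 moves.

0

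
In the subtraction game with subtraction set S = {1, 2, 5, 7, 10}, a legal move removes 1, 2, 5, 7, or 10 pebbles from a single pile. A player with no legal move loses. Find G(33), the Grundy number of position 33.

G(0) = 0
G(1) = mex{0} = 1
G(2) = mex{1,0} = 2
G(3) = mex{2,1} = 0
G(4) = mex{0,2} = 1
G(5) = mex{1,0,0} = 2
G(6) = mex{2,1,1} = 0
G(7) = mex{0,2,2,0} = 1
G(8) = mex{1,0,0,1} = 2
G(9) = mex{2,1,1,2} = 0
G(10) = mex{0,2,2,0,0} = 1
G(11) = mex{1,0,0,1,1} = 2
G(12) = mex{2,1,1,2,2} = 0
G(13) = mex{0,2,2,0,0} = 1
G(14) = mex{1,0,0,1,1} = 2
G(15) = mex{2,1,1,2,2} = 0
G(16) = mex{0,2,2,0,0} = 1
G(17) = mex{1,0,0,1,1} = 2
G(18) = mex{2,1,1,2,2} = 0
G(19) = mex{0,2,2,0,0} = 1
G(20) = mex{1,0,0,1,1} = 2
G(21) = mex{2,1,1,2,2} = 0
G(22) = mex{0,2,2,0,0} = 1
G(23) = mex{1,0,0,1,1} = 2
G(24) = mex{2,1,1,2,2} = 0
G(25) = mex{0,2,2,0,0} = 1
G(26) = mex{1,0,0,1,1} = 2
G(27) = mex{2,1,1,2,2} = 0
G(28) = mex{0,2,2,0,0} = 1
G(29) = mex{1,0,0,1,1} = 2
G(30) = mex{2,1,1,2,2} = 0
G(31) = mex{0,2,2,0,0} = 1
G(32) = mex{1,0,0,1,1} = 2
G(33) = mex{2,1,1,2,2} = 0

0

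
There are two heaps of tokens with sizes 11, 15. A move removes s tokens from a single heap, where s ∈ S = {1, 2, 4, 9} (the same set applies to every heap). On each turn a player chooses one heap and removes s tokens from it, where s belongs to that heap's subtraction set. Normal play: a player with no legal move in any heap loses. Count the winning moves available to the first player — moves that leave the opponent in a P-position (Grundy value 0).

4

All heaps use S = {1, 2, 4, 9}:
G(0) = 0
G(1) = mex{0} = 1
G(2) = mex{1,0} = 2
G(3) = mex{2,1} = 0
G(4) = mex{0,2,0} = 1
G(5) = mex{1,0,1} = 2
G(6) = mex{2,1,2} = 0
G(7) = mex{0,2,0} = 1
G(8) = mex{1,0,1} = 2
G(9) = mex{2,1,2,0} = 3
G(10) = mex{3,2,0,1} = 4
G(11) = mex{4,3,1,2} = 0
G(12) = mex{0,4,2,0} = 1
G(13) = mex{1,0,3,1} = 2
G(14) = mex{2,1,4,2} = 0
G(15) = mex{0,2,0,0} = 1
Heap A: G(11) = 0.
Heap B: G(15) = 1.
Combined Grundy value = 0 ⊕ 1 = 1.
A winning move leaves total XOR = 0, i.e. changes one component's Grundy value g to g ⊕ X where X is the current total.
Heap A: need g' = 0⊕1 = 1. Options: 11−1→G=4, 11−2→G=3, 11−4→G=1, 11−9→G=2. Hits: 1.
Heap B: need g' = 1⊕1 = 0. Options: 15−1→G=0, 15−2→G=2, 15−4→G=0, 15−9→G=0. Hits: 3.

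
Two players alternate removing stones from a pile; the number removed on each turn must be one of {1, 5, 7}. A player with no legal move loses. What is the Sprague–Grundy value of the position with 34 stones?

G(0) = 0
G(1) = mex{0} = 1
G(2) = mex{1} = 0
G(3) = mex{0} = 1
G(4) = mex{1} = 0
G(5) = mex{0,0} = 1
G(6) = mex{1,1} = 0
G(7) = mex{0,0,0} = 1
G(8) = mex{1,1,1} = 0
G(9) = mex{0,0,0} = 1
G(10) = mex{1,1,1} = 0
G(11) = mex{0,0,0} = 1
G(12) = mex{1,1,1} = 0
G(13) = mex{0,0,0} = 1
G(14) = mex{1,1,1} = 0
G(15) = mex{0,0,0} = 1
G(16) = mex{1,1,1} = 0
G(17) = mex{0,0,0} = 1
G(18) = mex{1,1,1} = 0
G(19) = mex{0,0,0} = 1
G(20) = mex{1,1,1} = 0
G(21) = mex{0,0,0} = 1
G(22) = mex{1,1,1} = 0
G(23) = mex{0,0,0} = 1
G(24) = mex{1,1,1} = 0
G(25) = mex{0,0,0} = 1
G(26) = mex{1,1,1} = 0
G(27) = mex{0,0,0} = 1
G(28) = mex{1,1,1} = 0
G(29) = mex{0,0,0} = 1
G(30) = mex{1,1,1} = 0
G(31) = mex{0,0,0} = 1
G(32) = mex{1,1,1} = 0
G(33) = mex{0,0,0} = 1
G(34) = mex{1,1,1} = 0

0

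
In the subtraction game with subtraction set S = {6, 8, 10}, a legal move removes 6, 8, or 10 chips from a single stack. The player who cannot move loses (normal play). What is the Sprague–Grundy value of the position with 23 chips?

n :  0  1  2  3  4  5  6  7  8  9 10 11 12 13 14 15 16 17 18 19 20 21 22 23
G :  0  0  0  0  0  0  1  1  1  1  1  1  2  2  2  2  0  0  0  0  0  0  1  1

1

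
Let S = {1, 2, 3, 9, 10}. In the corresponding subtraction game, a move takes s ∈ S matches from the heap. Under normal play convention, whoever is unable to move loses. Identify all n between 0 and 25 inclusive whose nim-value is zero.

0, 4, 8, 12, 16, 20, 24

n :  0  1  2  3  4  5  6  7  8  9 10 11 12 13 14 15 16 17 18 19 20 21 22 23 24 25
G :  0  1  2  3  0  1  2  3  0  1  2  3  0  1  2  3  0  1  2  3  0  1  2  3  0  1
P-positions are exactly the n with G(n) = 0.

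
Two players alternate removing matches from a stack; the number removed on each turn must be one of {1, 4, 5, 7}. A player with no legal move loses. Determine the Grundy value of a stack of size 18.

n :  0  1  2  3  4  5  6  7  8  9 10 11 12 13 14 15 16 17 18
G :  0  1  0  1  2  3  2  3  0  1  0  1  2  3  2  3  0  1  0

0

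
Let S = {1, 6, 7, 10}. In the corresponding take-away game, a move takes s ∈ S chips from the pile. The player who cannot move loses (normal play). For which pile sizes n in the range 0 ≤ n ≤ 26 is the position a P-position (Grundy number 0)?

n :  0  1  2  3  4  5  6  7  8  9 10 11 12 13 14 15 16 17 18 19 20 21 22 23 24 25 26
G :  0  1  0  1  0  1  2  3  2  3  2  3  4  0  1  0  1  0  1  2  3  2  3  2  3  4  0
P-positions are exactly the n with G(n) = 0.

0, 2, 4, 13, 15, 17, 26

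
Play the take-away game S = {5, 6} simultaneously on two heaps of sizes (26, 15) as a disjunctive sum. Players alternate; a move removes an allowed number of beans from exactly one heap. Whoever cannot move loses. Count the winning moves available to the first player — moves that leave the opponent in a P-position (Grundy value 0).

All heaps use S = {5, 6}:
n :  0  1  2  3  4  5  6  7  8  9 10 11 12 13 14 15 16 17 18 19 20 21 22 23 24 25 26
G :  0  0  0  0  0  1  1  1  1  1  2  0  0  0  0  0  1  1  1  1  1  2  0  0  0  0  0
Heap A: G(26) = 0.
Heap B: G(15) = 0.
Combined Grundy value = 0 ⊕ 0 = 0.
A winning move leaves total XOR = 0, i.e. changes one component's Grundy value g to g ⊕ X where X is the current total.
Heap A: target g' = 0⊕0 = 0, but every legal move changes the Grundy value (mex property), so 0 moves.
Heap B: target g' = 0⊕0 = 0, but every legal move changes the Grundy value (mex property), so 0 moves.

0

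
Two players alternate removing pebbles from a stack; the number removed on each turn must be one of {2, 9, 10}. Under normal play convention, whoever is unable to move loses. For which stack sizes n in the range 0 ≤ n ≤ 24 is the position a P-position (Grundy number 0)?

0, 1, 4, 5, 8, 12, 16, 19, 20, 23, 24

G(0) = 0
G(1) = mex{} = 0
G(2) = mex{0} = 1
G(3) = mex{0} = 1
G(4) = mex{1} = 0
G(5) = mex{1} = 0
G(6) = mex{0} = 1
G(7) = mex{0} = 1
G(8) = mex{1} = 0
G(9) = mex{1,0} = 2
G(10) = mex{0,0,0} = 1
G(11) = mex{2,1,0} = 3
G(12) = mex{1,1,1} = 0
G(13) = mex{3,0,1} = 2
G(14) = mex{0,0,0} = 1
G(15) = mex{2,1,0} = 3
G(16) = mex{1,1,1} = 0
G(17) = mex{3,0,1} = 2
G(18) = mex{0,2,0} = 1
G(19) = mex{2,1,2} = 0
G(20) = mex{1,3,1} = 0
G(21) = mex{0,0,3} = 1
G(22) = mex{0,2,0} = 1
G(23) = mex{1,1,2} = 0
G(24) = mex{1,3,1} = 0
P-positions are exactly the n with G(n) = 0.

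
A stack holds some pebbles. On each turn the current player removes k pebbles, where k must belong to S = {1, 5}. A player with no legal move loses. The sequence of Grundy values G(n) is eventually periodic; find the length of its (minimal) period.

2

n :  0  1  2  3  4  5  6  7  8  9 10 11 12 13 14
G :  0  1  0  1  0  1  0  1  0  1  0  1  0  1  0
G(n+2) = G(n) holds for n = 0,…,4 (a full window of length max(S) = 5), so the sequence is purely periodic with period 2.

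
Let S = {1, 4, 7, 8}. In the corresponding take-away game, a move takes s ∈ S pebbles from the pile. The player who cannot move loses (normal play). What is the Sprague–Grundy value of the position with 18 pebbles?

G(0) = 0
G(1) = mex{0} = 1
G(2) = mex{1} = 0
G(3) = mex{0} = 1
G(4) = mex{1,0} = 2
G(5) = mex{2,1} = 0
G(6) = mex{0,0} = 1
G(7) = mex{1,1,0} = 2
G(8) = mex{2,2,1,0} = 3
G(9) = mex{3,0,0,1} = 2
G(10) = mex{2,1,1,0} = 3
G(11) = mex{3,2,2,1} = 0
G(12) = mex{0,3,0,2} = 1
G(13) = mex{1,2,1,0} = 3
G(14) = mex{3,3,2,1} = 0
G(15) = mex{0,0,3,2} = 1
G(16) = mex{1,1,2,3} = 0
G(17) = mex{0,3,3,2} = 1
G(18) = mex{1,0,0,3} = 2

2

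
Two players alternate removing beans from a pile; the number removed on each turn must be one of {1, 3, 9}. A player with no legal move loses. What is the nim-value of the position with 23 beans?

1

n :  0  1  2  3  4  5  6  7  8  9 10 11 12 13 14 15 16 17 18 19 20 21 22 23
G :  0  1  0  1  0  1  0  1  0  1  0  1  0  1  0  1  0  1  0  1  0  1  0  1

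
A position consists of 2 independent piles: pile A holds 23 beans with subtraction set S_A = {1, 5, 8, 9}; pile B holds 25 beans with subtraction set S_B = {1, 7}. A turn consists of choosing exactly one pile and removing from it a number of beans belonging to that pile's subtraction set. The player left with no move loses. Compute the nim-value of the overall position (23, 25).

0

Pile A, S = {1, 5, 8, 9}:
n :  0  1  2  3  4  5  6  7  8  9 10 11 12 13 14 15 16 17 18 19 20 21 22 23
G :  0  1  0  1  0  1  0  1  2  3  2  3  2  3  2  3  0  1  0  1  0  1  0  1
G_A(23) = 1.
Pile B, S = {1, 7}:
G(0) = 0
G(1) = mex{0} = 1
G(2) = mex{1} = 0
G(3) = mex{0} = 1
G(4) = mex{1} = 0
G(5) = mex{0} = 1
G(6) = mex{1} = 0
G(7) = mex{0,0} = 1
G(8) = mex{1,1} = 0
G(9) = mex{0,0} = 1
G(10) = mex{1,1} = 0
G(11) = mex{0,0} = 1
G(12) = mex{1,1} = 0
G(13) = mex{0,0} = 1
G(14) = mex{1,1} = 0
G(15) = mex{0,0} = 1
G(16) = mex{1,1} = 0
G(17) = mex{0,0} = 1
G(18) = mex{1,1} = 0
G(19) = mex{0,0} = 1
G(20) = mex{1,1} = 0
G(21) = mex{0,0} = 1
G(22) = mex{1,1} = 0
G(23) = mex{0,0} = 1
G(24) = mex{1,1} = 0
G(25) = mex{0,0} = 1
G_B(25) = 1.
Combined Grundy value = 1 ⊕ 1 = 0.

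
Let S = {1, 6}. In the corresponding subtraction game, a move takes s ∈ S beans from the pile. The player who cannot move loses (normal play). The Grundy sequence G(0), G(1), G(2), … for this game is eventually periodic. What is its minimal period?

7

G(0) = 0
G(1) = mex{0} = 1
G(2) = mex{1} = 0
G(3) = mex{0} = 1
G(4) = mex{1} = 0
G(5) = mex{0} = 1
G(6) = mex{1,0} = 2
G(7) = mex{2,1} = 0
G(8) = mex{0,0} = 1
G(9) = mex{1,1} = 0
G(10) = mex{0,0} = 1
G(11) = mex{1,1} = 0
G(12) = mex{0,2} = 1
G(13) = mex{1,0} = 2
G(14) = mex{2,1} = 0
G(15) = mex{0,0} = 1
G(n+7) = G(n) holds for n = 0,…,5 (a full window of length max(S) = 6), so the sequence is purely periodic with period 7.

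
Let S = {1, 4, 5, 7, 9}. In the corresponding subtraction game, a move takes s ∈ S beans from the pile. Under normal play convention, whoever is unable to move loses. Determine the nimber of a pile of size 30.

2

G(0) = 0
G(1) = mex{0} = 1
G(2) = mex{1} = 0
G(3) = mex{0} = 1
G(4) = mex{1,0} = 2
G(5) = mex{2,1,0} = 3
G(6) = mex{3,0,1} = 2
G(7) = mex{2,1,0,0} = 3
G(8) = mex{3,2,1,1} = 0
G(9) = mex{0,3,2,0,0} = 1
G(10) = mex{1,2,3,1,1} = 0
G(11) = mex{0,3,2,2,0} = 1
G(12) = mex{1,0,3,3,1} = 2
G(13) = mex{2,1,0,2,2} = 3
G(14) = mex{3,0,1,3,3} = 2
G(15) = mex{2,1,0,0,2} = 3
G(16) = mex{3,2,1,1,3} = 0
G(17) = mex{0,3,2,0,0} = 1
G(18) = mex{1,2,3,1,1} = 0
G(19) = mex{0,3,2,2,0} = 1
G(20) = mex{1,0,3,3,1} = 2
G(21) = mex{2,1,0,2,2} = 3
G(22) = mex{3,0,1,3,3} = 2
G(23) = mex{2,1,0,0,2} = 3
G(24) = mex{3,2,1,1,3} = 0
G(25) = mex{0,3,2,0,0} = 1
G(26) = mex{1,2,3,1,1} = 0
G(27) = mex{0,3,2,2,0} = 1
G(28) = mex{1,0,3,3,1} = 2
G(29) = mex{2,1,0,2,2} = 3
G(30) = mex{3,0,1,3,3} = 2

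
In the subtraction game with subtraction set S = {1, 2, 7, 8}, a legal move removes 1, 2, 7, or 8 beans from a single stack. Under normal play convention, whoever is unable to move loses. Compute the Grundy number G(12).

G(0) = 0
G(1) = mex{0} = 1
G(2) = mex{1,0} = 2
G(3) = mex{2,1} = 0
G(4) = mex{0,2} = 1
G(5) = mex{1,0} = 2
G(6) = mex{2,1} = 0
G(7) = mex{0,2,0} = 1
G(8) = mex{1,0,1,0} = 2
G(9) = mex{2,1,2,1} = 0
G(10) = mex{0,2,0,2} = 1
G(11) = mex{1,0,1,0} = 2
G(12) = mex{2,1,2,1} = 0

0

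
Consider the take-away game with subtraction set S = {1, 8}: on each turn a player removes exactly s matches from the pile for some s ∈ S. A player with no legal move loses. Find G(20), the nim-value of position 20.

0

G(0) = 0
G(1) = mex{0} = 1
G(2) = mex{1} = 0
G(3) = mex{0} = 1
G(4) = mex{1} = 0
G(5) = mex{0} = 1
G(6) = mex{1} = 0
G(7) = mex{0} = 1
G(8) = mex{1,0} = 2
G(9) = mex{2,1} = 0
G(10) = mex{0,0} = 1
G(11) = mex{1,1} = 0
G(12) = mex{0,0} = 1
G(13) = mex{1,1} = 0
G(14) = mex{0,0} = 1
G(15) = mex{1,1} = 0
G(16) = mex{0,2} = 1
G(17) = mex{1,0} = 2
G(18) = mex{2,1} = 0
G(19) = mex{0,0} = 1
G(20) = mex{1,1} = 0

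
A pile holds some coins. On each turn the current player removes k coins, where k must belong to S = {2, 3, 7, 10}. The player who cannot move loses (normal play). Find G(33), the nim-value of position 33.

G(0) = 0
G(1) = mex{} = 0
G(2) = mex{0} = 1
G(3) = mex{0,0} = 1
G(4) = mex{1,0} = 2
G(5) = mex{1,1} = 0
G(6) = mex{2,1} = 0
G(7) = mex{0,2,0} = 1
G(8) = mex{0,0,0} = 1
G(9) = mex{1,0,1} = 2
G(10) = mex{1,1,1,0} = 2
G(11) = mex{2,1,2,0} = 3
G(12) = mex{2,2,0,1} = 3
G(13) = mex{3,2,0,1} = 4
G(14) = mex{3,3,1,2} = 0
G(15) = mex{4,3,1,0} = 2
G(16) = mex{0,4,2,0} = 1
G(17) = mex{2,0,2,1} = 3
G(18) = mex{1,2,3,1} = 0
G(19) = mex{3,1,3,2} = 0
G(20) = mex{0,3,4,2} = 1
G(21) = mex{0,0,0,3} = 1
G(22) = mex{1,0,2,3} = 4
G(23) = mex{1,1,1,4} = 0
G(24) = mex{4,1,3,0} = 2
G(25) = mex{0,4,0,2} = 1
G(26) = mex{2,0,0,1} = 3
G(27) = mex{1,2,1,3} = 0
G(28) = mex{3,1,1,0} = 2
G(29) = mex{0,3,4,0} = 1
G(30) = mex{2,0,0,1} = 3
G(31) = mex{1,2,2,1} = 0
G(32) = mex{3,1,1,4} = 0
G(33) = mex{0,3,3,0} = 1

1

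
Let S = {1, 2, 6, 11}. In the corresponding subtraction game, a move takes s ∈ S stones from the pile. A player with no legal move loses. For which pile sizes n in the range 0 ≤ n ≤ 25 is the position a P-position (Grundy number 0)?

n :  0  1  2  3  4  5  6  7  8  9 10 11 12 13 14 15 16 17 18 19 20 21 22 23 24 25
G :  0  1  2  0  1  2  3  0  1  2  0  1  2  3  4  0  1  2  3  0  1  2  0  1  2  3
P-positions are exactly the n with G(n) = 0.

0, 3, 7, 10, 15, 19, 22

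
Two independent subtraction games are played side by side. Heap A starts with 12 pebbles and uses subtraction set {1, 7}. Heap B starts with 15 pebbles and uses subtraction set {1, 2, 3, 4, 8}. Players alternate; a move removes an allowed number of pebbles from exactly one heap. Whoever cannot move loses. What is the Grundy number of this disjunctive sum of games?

0

Heap A, S = {1, 7}:
n :  0  1  2  3  4  5  6  7  8  9 10 11 12
G :  0  1  0  1  0  1  0  1  0  1  0  1  0
G_A(12) = 0.
Heap B, S = {1, 2, 3, 4, 8}:
G(0) = 0
G(1) = mex{0} = 1
G(2) = mex{1,0} = 2
G(3) = mex{2,1,0} = 3
G(4) = mex{3,2,1,0} = 4
G(5) = mex{4,3,2,1} = 0
G(6) = mex{0,4,3,2} = 1
G(7) = mex{1,0,4,3} = 2
G(8) = mex{2,1,0,4,0} = 3
G(9) = mex{3,2,1,0,1} = 4
G(10) = mex{4,3,2,1,2} = 0
G(11) = mex{0,4,3,2,3} = 1
G(12) = mex{1,0,4,3,4} = 2
G(13) = mex{2,1,0,4,0} = 3
G(14) = mex{3,2,1,0,1} = 4
G(15) = mex{4,3,2,1,2} = 0
G_B(15) = 0.
Combined Grundy value = 0 ⊕ 0 = 0.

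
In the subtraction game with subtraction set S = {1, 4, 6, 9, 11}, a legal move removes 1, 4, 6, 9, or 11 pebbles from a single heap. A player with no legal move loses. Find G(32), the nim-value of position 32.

n :  0  1  2  3  4  5  6  7  8  9 10 11 12 13 14 15 16 17 18 19 20 21 22 23 24 25 26 27 28 29 30 31 32
G :  0  1  0  1  2  0  1  0  1  2  0  1  0  1  2  0  1  0  1  2  0  1  0  1  2  0  1  0  1  2  0  1  0

0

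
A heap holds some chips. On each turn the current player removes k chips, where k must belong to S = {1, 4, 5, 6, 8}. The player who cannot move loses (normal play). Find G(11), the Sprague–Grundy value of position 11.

0

n :  0  1  2  3  4  5  6  7  8  9 10 11
G :  0  1  0  1  2  3  2  3  4  0  1  0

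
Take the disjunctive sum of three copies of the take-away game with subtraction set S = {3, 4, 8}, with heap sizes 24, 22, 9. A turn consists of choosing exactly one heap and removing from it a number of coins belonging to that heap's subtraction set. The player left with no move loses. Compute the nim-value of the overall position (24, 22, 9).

All heaps use S = {3, 4, 8}:
n :  0  1  2  3  4  5  6  7  8  9 10 11 12 13 14 15 16 17 18 19 20 21 22 23 24
G :  0  0  0  1  1  1  2  0  2  3  1  3  0  0  0  1  1  1  2  0  2  3  1  3  0
Heap A: G(24) = 0.
Heap B: G(22) = 1.
Heap C: G(9) = 3.
Combined Grundy value = 0 ⊕ 1 ⊕ 3 = 2.

2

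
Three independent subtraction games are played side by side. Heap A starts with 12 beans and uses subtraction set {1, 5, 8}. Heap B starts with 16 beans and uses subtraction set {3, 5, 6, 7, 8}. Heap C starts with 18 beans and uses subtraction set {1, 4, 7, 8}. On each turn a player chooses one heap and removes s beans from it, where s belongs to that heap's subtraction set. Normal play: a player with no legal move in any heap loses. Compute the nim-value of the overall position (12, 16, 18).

1

Heap A, S = {1, 5, 8}:
G(0) = 0
G(1) = mex{0} = 1
G(2) = mex{1} = 0
G(3) = mex{0} = 1
G(4) = mex{1} = 0
G(5) = mex{0,0} = 1
G(6) = mex{1,1} = 0
G(7) = mex{0,0} = 1
G(8) = mex{1,1,0} = 2
G(9) = mex{2,0,1} = 3
G(10) = mex{3,1,0} = 2
G(11) = mex{2,0,1} = 3
G(12) = mex{3,1,0} = 2
G_A(12) = 2.
Heap B, S = {3, 5, 6, 7, 8}:
n :  0  1  2  3  4  5  6  7  8  9 10 11 12 13 14 15 16
G :  0  0  0  1  1  1  2  2  2  3  3  0  0  0  1  1  1
G_B(16) = 1.
Heap C, S = {1, 4, 7, 8}:
n :  0  1  2  3  4  5  6  7  8  9 10 11 12 13 14 15 16 17 18
G :  0  1  0  1  2  0  1  2  3  2  3  0  1  3  0  1  0  1  2
G_C(18) = 2.
Combined Grundy value = 2 ⊕ 1 ⊕ 2 = 1.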